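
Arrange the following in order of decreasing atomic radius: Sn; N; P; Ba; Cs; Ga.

Cs, Ba, Sn, Ga, P, N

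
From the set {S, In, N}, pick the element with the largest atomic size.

In

N is in period 2, group 15; S is in period 3, group 16; In is in period 5, group 13.
Across a period the added protons contract the valence shell; down a group each new principal shell makes the atom larger.
Neither a single period nor a single group — weigh both effects.
S > N: the two effects oppose for this pair; the down-group effect wins (103 vs 71 pm).
In > S: relative to S, both the across-period and down-group shifts push In's atomic radius up.
For reference (pm): N 71, S 103, In 142.
The largest atomic size among these belongs to In.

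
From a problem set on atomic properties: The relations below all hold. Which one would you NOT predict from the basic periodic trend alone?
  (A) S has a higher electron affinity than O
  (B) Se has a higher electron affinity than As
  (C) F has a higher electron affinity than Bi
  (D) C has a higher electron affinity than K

The general trend: electron affinity increases across a period and decreases down a group.
(A) S (period 3, group 16) vs O (period 2, group 16): the stated order contradicts the simple trend.
(B) Se (period 4, group 16) vs As (period 4, group 15): the stated order agrees with the simple trend.
(C) F (period 2, group 17) vs Bi (period 6, group 15): the stated order agrees with the simple trend.
(D) C (period 2, group 14) vs K (period 4, group 1): the stated order agrees with the simple trend.
The exception is (A): the compact 2p subshell of O repels the added electron more than S's larger 3p does.

(A)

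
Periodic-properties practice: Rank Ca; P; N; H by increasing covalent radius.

H < N < P < Ca

H is in period 1, group 1; N is in period 2, group 15; P is in period 3, group 15; Ca is in period 4, group 2.
Moving right in a period, electrons are added to the same shell under a stronger nuclear pull, so atoms get smaller; moving down, a new shell is opened and atoms get larger.
Here both period and group differ, so the two effects have to be weighed against each other.
N > H: the two effects oppose for this pair; the down-group effect wins (71 vs 32 pm).
P > N: P sits below N in group 15, so the down-group effect alone puts P larger.
Ca > P: both effects reinforce here, so Ca is clearly the larger of the two.
Tabulated atomic radius (pm): H 32, N 71, P 111, Ca 171.
So from smallest to largest: H < N < P < Ca.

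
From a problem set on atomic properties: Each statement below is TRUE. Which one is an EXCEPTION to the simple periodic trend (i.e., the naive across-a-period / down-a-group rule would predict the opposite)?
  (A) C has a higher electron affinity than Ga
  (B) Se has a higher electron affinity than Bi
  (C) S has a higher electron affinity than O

(C)

The general trend: electron affinity increases across a period and decreases down a group.
(A) C (period 2, group 14) vs Ga (period 4, group 13): the stated order agrees with the simple trend.
(B) Se (period 4, group 16) vs Bi (period 6, group 15): the stated order agrees with the simple trend.
(C) S (period 3, group 16) vs O (period 2, group 16): the stated order contradicts the simple trend.
The exception is (C): the compact 2p subshell of O repels the added electron more than S's larger 3p does.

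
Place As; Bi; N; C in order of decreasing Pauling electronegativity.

N > C > As > Bi

C is in period 2, group 14; N is in period 2, group 15; As is in period 4, group 15; Bi is in period 6, group 15.
EN rises left→right (higher Z_eff, smaller atoms) and falls top→bottom (larger, more shielded atoms).
These span different periods and groups, so the two trends combine.
As > Bi: As sits above Bi in group 15, so the down-group effect alone puts As higher.
C > As: the two effects oppose for this pair; the down-group effect wins (2.55 vs 2.18).
N > C: both are in period 2; the period trend gives N the larger value.
For reference (Pauling): C 2.55, N 3.04, As 2.18, Bi 2.02.
So from highest to lowest: N > C > As > Bi.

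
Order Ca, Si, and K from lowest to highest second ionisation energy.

Ca, Si, K

The second ionization energy removes an electron from the +1 ion. For each element: Ca⁺ still has 1 valence electron; Si⁺ still has 3 valence electrons; K⁺ is the bare [Ar] core.
Pulling an electron out of a noble-gas core costs far more than removing a remaining valence electron, so K sits at the high end of IE_2.
Valence configurations: Ca⁺ [Ar]4s¹, Si⁺ [Ne]3s²3p¹.
Tabulated IE_2 (kJ/mol): Ca 1145, Si 1577, K 3052.
Overall IE_2 order: Ca < Si < K.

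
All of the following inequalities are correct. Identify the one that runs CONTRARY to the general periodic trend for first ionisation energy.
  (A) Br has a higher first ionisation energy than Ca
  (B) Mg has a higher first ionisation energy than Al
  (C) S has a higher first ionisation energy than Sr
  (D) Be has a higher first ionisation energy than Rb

The general trend: first ionisation energy increases across a period and decreases down a group.
(A) Br (period 4, group 17) vs Ca (period 4, group 2): the stated order agrees with the simple trend.
(B) Mg (period 3, group 2) vs Al (period 3, group 13): the stated order contradicts the simple trend.
(C) S (period 3, group 16) vs Sr (period 5, group 2): the stated order agrees with the simple trend.
(D) Be (period 2, group 2) vs Rb (period 5, group 1): the stated order agrees with the simple trend.
The exception is (B): Al's single 3p electron is easier to remove than one from Mg's filled 3s².

(B)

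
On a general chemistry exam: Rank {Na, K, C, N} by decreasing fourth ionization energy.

Na > N > C > K

After 3 electrons have been removed, what remains? Na³⁺ is already 2 electrons into the core; K³⁺ is already 2 electrons into the core; C³⁺ still has 1 valence electron; N³⁺ still has 2 valence electrons.
Usually core removal costs more than valence removal, but here the competition is close: a tightly held n=2 valence electron can cost more to remove than an n=3 core electron, so the actual values have to decide it.
Valence configurations: C³⁺ [He]2s¹, N³⁺ [He]2s².
The numbers (kJ/mol): Na 9543, K 5877, C 6223, N 7475.
Overall IE_4 order: K < C < N < Na.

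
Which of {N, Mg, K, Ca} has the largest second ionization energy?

K

The second ionization energy removes an electron from the +1 ion. For each element: N⁺ still has 4 valence electrons; Mg⁺ still has 1 valence electron; K⁺ is the bare [Ar] core; Ca⁺ still has 1 valence electron.
Pulling an electron out of a noble-gas core costs far more than removing a remaining valence electron, so K sits at the high end of IE_2.
Valence configurations: N⁺ [He]2s²2p², Mg⁺ [Ne]3s¹, Ca⁺ [Ar]4s¹.
Approximate IE_2 values (kJ/mol): N 2856, Mg 1451, K 3052, Ca 1145.
Overall IE_2 order: Ca < Mg < N < K.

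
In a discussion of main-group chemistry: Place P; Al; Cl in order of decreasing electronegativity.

Al is in period 3, group 13; P is in period 3, group 15; Cl is in period 3, group 17.
EN rises left→right (higher Z_eff, smaller atoms) and falls top→bottom (larger, more shielded atoms).
All lie in period 3, so electronegativity increases left to right.
So from highest to lowest: Cl > P > Al.

Cl > P > Al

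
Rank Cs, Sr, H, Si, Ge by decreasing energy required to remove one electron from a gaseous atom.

H is in period 1, group 1; Si is in period 3, group 14; Ge is in period 4, group 14; Sr is in period 5, group 2; Cs is in period 6, group 1.
IE₁ increases left→right with effective nuclear charge and decreases top→bottom as the valence shell moves farther out.
These span different periods and groups, so the two trends combine.
Sr > Cs: relative to Cs, both the across-period and down-group shifts push Sr's first ionization energy up.
Ge > Sr: relative to Sr, both the across-period and down-group shifts push Ge's first ionization energy up.
Si > Ge: they share group 14; the group trend gives Si the larger value.
H > Si: period and group pull opposite ways; the down-group shift dominates (1312 vs 786 kJ/mol).
Tabulated first ionization energy (kJ/mol): H 1312, Si 786, Ge 762, Sr 550, Cs 376.
So from highest to lowest: H > Si > Ge > Sr > Cs.

H > Si > Ge > Sr > Cs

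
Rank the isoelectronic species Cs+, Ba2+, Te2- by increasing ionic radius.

Ba2+ < Cs+ < Te2-

All of these have 54 electrons, so size is governed by nuclear charge alone: the more protons, the stronger the pull on the same electron cloud, and the smaller the ion.
Nuclear charges: Ba2+ (Z=56), Cs+ (Z=55), Te2- (Z=52).
Smallest to largest: Ba2+ < Cs+ < Te2-.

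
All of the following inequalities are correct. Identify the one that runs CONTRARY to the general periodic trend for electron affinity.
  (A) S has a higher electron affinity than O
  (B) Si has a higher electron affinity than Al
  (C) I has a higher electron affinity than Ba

(A)

The general trend: electron affinity increases across a period and decreases down a group.
(A) S (period 3, group 16) vs O (period 2, group 16): the stated order contradicts the simple trend.
(B) Si (period 3, group 14) vs Al (period 3, group 13): the stated order agrees with the simple trend.
(C) I (period 5, group 17) vs Ba (period 6, group 2): the stated order agrees with the simple trend.
The exception is (A): the compact 2p subshell of O repels the added electron more than S's larger 3p does.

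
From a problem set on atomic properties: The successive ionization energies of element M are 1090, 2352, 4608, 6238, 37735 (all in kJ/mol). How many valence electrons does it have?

4

Look for the largest jump between consecutive ionization energies: IE5/IE4 ≈ 6.0, far larger than any earlier ratio.
That jump marks the point where a core electron is being removed. So the atom has 4 valence electrons.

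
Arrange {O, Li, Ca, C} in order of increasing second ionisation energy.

After 1 electron has been removed, what remains? O⁺ still has 5 valence electrons; Li⁺ is the bare [He] core; Ca⁺ still has 1 valence electron; C⁺ still has 3 valence electrons.
Breaking into a closed-shell core is much more expensive than removing a leftover valence electron — Li has the largest IE_2 here.
Valence configurations: O⁺ [He]2s²2p³, Ca⁺ [Ar]4s¹, C⁺ [He]2s²2p¹.
The numbers (kJ/mol): O 3388, Li 7298, Ca 1145, C 2353.
Putting it together, IE_2: Ca < C < O < Li.

Ca, C, O, Li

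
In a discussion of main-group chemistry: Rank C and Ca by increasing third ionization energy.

The third ionization energy removes an electron from the +2 ion. For each element: C²⁺ still has 2 valence electrons; Ca²⁺ is the bare [Ar] core.
Core electrons are held far more tightly than valence electrons, so Ca tops the IE_3 order.
Approximate IE_3 values (kJ/mol): C 4620, Ca 4912.
Overall IE_3 order: C < Ca.

C < Ca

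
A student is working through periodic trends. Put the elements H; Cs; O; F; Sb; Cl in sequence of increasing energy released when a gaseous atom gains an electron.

Cs < H < Sb < O < F < Cl

H is in period 1, group 1; O is in period 2, group 16; F is in period 2, group 17; Cl is in period 3, group 17; Sb is in period 5, group 15; Cs is in period 6, group 1.
Adding an electron releases more energy for atoms nearer the top right (short of the noble gases).
Here both period and group differ, so the two effects have to be weighed against each other.
H > Cs: they share group 1; the group trend gives H the larger value.
Sb > H: the two effects oppose for this pair; the across-period effect wins (103 vs 73 kJ/mol).
O > Sb: both effects reinforce here, so O is clearly the higher of the two.
F > O: F lies to the right of O in period 2, so the across-period effect alone puts F higher.
Cl > F: this pair runs against the simple trend — see the exception note.
Note the exception: Cl has a higher electron affinity than F, contrary to the simple trend — F's small 2p subshell makes the incoming electron feel strong e⁻–e⁻ repulsion, so Cl actually releases more energy on gaining an electron.
Tabulated electron affinity (kJ/mol): H 73, O 141, F 328, Cl 349, Sb 103, Cs 46.
So from lowest to highest: Cs < H < Sb < O < F < Cl.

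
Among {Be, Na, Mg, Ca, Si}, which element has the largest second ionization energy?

Na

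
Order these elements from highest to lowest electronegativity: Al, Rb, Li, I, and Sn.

Li is in period 2, group 1; Al is in period 3, group 13; Rb is in period 5, group 1; Sn is in period 5, group 14; I is in period 5, group 17.
EN rises left→right (higher Z_eff, smaller atoms) and falls top→bottom (larger, more shielded atoms).
Neither a single period nor a single group — weigh both effects.
Li > Rb: they share group 1; the group trend gives Li the larger value.
Al > Li: the two effects oppose for this pair; the across-period effect wins (1.61 vs 0.98).
Sn > Al: period and group pull opposite ways; the across-period shift dominates (1.96 vs 1.61).
I > Sn: I lies to the right of Sn in period 5, so the across-period effect alone puts I higher.
Approximate values (Pauling): Li 0.98, Al 1.61, Rb 0.82, Sn 1.96, I 2.66.
So from highest to lowest: I > Sn > Al > Li > Rb.

I > Sn > Al > Li > Rb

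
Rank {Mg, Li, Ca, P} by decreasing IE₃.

After 2 electrons have been removed, what remains? Mg²⁺ is the bare [Ne] core; Li²⁺ is already 1 electron into the core; Ca²⁺ is the bare [Ar] core; P²⁺ still has 3 valence electrons.
Core electrons are held far more tightly than valence electrons, so Ca, Mg and Li top the IE_3 order.
Approximate IE_3 values (kJ/mol): Mg 7733, Li 11815, Ca 4912, P 2914.
So the third ionization energies run P < Ca < Mg < Li.

Li, Mg, Ca, P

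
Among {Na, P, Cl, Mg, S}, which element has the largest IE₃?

Mg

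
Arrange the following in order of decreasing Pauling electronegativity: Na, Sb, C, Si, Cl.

Cl > C > Sb > Si > Na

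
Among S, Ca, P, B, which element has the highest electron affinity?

B is in period 2, group 13; P is in period 3, group 15; S is in period 3, group 16; Ca is in period 4, group 2.
Adding an electron releases more energy for atoms nearer the top right (short of the noble gases).
These span different periods and groups, so the two trends combine.
B > Ca: relative to Ca, both the across-period and down-group shifts push B's electron affinity up.
P > B: the two effects oppose for this pair; the across-period effect wins (72 vs 27 kJ/mol).
S > P: S lies to the right of P in period 3, so the across-period effect alone puts S higher.
Tabulated electron affinity (kJ/mol): B 27, P 72, S 200, Ca 2.
The highest electron affinity among these belongs to S.

S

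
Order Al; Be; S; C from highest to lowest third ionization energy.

Be > C > S > Al

The third ionization energy removes an electron from the +2 ion. For each element: Al²⁺ still has 1 valence electron; Be²⁺ is the bare [He] core; S²⁺ still has 4 valence electrons; C²⁺ still has 2 valence electrons.
Pulling an electron out of a noble-gas core costs far more than removing a remaining valence electron, so Be sits at the high end of IE_3.
Valence configurations: Al²⁺ [Ne]3s¹, S²⁺ [Ne]3s²3p², C²⁺ [He]2s².
Approximate IE_3 values (kJ/mol): Al 2745, Be 14849, S 3357, C 4620.
Hence IE_3: Al < S < C < Be.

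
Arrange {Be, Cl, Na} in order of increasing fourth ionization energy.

IE_4 is the cost of taking one more electron from the +3 cation: Be³⁺ is already 1 electron into the core; Cl³⁺ still has 4 valence electrons; Na³⁺ is already 2 electrons into the core.
Pulling an electron out of a noble-gas core costs far more than removing a remaining valence electron, so Na and Be sit at the high end of IE_4.
Approximate IE_4 values (kJ/mol): Be 21007, Cl 5159, Na 9543.
So the fourth ionization energies run Cl < Na < Be.

Cl < Na < Be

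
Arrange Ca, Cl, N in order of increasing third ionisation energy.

Consider each +2 ion: Ca²⁺ is the bare [Ar] core; Cl²⁺ still has 5 valence electrons; N²⁺ still has 3 valence electrons.
Pulling an electron out of a noble-gas core costs far more than removing a remaining valence electron, so Ca sits at the high end of IE_3.
Valence configurations: Cl²⁺ [Ne]3s²3p³, N²⁺ [He]2s²2p¹.
Approximate IE_3 values (kJ/mol): Ca 4912, Cl 3822, N 4578.
Hence IE_3: Cl < N < Ca.

Cl < N < Ca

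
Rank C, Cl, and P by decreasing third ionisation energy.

After 2 electrons have been removed, what remains? C²⁺ still has 2 valence electrons; Cl²⁺ still has 5 valence electrons; P²⁺ still has 3 valence electrons.
All are still removing valence electrons, so compare the +2 ions as you would atoms: IE_3 generally rises across a period (higher Z_eff) and falls down a group (larger shell), subject to the usual subshell exceptions.
Valence configurations: C²⁺ [He]2s², Cl²⁺ [Ne]3s²3p³, P²⁺ [Ne]3s²3p¹.
Approximate IE_3 values (kJ/mol): C 4620, Cl 3822, P 2914.
Overall IE_3 order: P < Cl < C.

C, Cl, P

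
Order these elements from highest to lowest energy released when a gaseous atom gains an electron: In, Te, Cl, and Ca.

Cl is in period 3, group 17; Ca is in period 4, group 2; In is in period 5, group 13; Te is in period 5, group 16.
Atoms with high Z_eff and room in the valence shell (especially the halogens) have the most exothermic electron affinities.
Neither a single period nor a single group — weigh both effects.
In > Ca: the two effects oppose for this pair; the across-period effect wins (29 vs 2 kJ/mol).
Te > In: Te lies to the right of In in period 5, so the across-period effect alone puts Te higher.
Cl > Te: relative to Te, both the across-period and down-group shifts push Cl's electron affinity up.
Approximate values (kJ/mol): Cl 349, Ca 2, In 29, Te 190.
So from highest to lowest: Cl > Te > In > Ca.

Cl > Te > In > Ca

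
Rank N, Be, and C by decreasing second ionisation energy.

IE_2 is the cost of taking one more electron from the +1 cation: N⁺ still has 4 valence electrons; Be⁺ still has 1 valence electron; C⁺ still has 3 valence electrons.
All are still removing valence electrons, so compare the +1 ions as you would atoms: IE_2 generally rises across a period (higher Z_eff) and falls down a group (larger shell), subject to the usual subshell exceptions.
Valence configurations: N⁺ [He]2s²2p², Be⁺ [He]2s¹, C⁺ [He]2s²2p¹.
Tabulated IE_2 (kJ/mol): N 2856, Be 1757, C 2353.
Hence IE_2: Be < C < N.

N, C, Be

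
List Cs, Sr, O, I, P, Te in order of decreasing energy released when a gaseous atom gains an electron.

I > Te > O > P > Cs > Sr

EA tends to increase across a period and decrease down a group, though the pattern is less regular than for IE or radius.
These span different periods and groups, so the two trends combine.
Cs > Sr: this pair runs against the simple trend — see the exception note.
P > Cs: relative to Cs, both the across-period and down-group shifts push P's electron affinity up.
O > P: both effects reinforce here, so O is clearly the higher of the two.
Te > O: this pair runs against the simple trend — see the exception note.
I > Te: both are in period 5; the period trend gives I the larger value.
Note the exception: Cs has a higher electron affinity than Sr, contrary to the simple trend — adding an electron to Sr (ns²) has to open a new, higher-energy np subshell, which is unfavourable.
Note the exception: Te has a higher electron affinity than O, contrary to the simple trend — O's compact 2p subshell gives strong electron–electron repulsion on the added electron.
Approximate values (kJ/mol): O 141, P 72, Sr 5, Te 190, I 295, Cs 46.
So from highest to lowest: I > Te > O > P > Cs > Sr.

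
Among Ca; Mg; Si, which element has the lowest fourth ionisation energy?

Si

After 3 electrons have been removed, what remains? Ca³⁺ is already 1 electron into the core; Mg³⁺ is already 1 electron into the core; Si³⁺ still has 1 valence electron.
Core electrons are held far more tightly than valence electrons, so Ca and Mg top the IE_4 order.
Approximate IE_4 values (kJ/mol): Ca 6491, Mg 10543, Si 4356.
Putting it together, IE_4: Si < Ca < Mg.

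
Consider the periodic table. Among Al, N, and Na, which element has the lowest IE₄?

N

IE_4 is the cost of taking one more electron from the +3 cation: Al³⁺ is the bare [Ne] core; N³⁺ still has 2 valence electrons; Na³⁺ is already 2 electrons into the core.
Breaking into a closed-shell core is much more expensive than removing a leftover valence electron — Na and Al have the largest IE_4 here.
Tabulated IE_4 (kJ/mol): Al 11577, N 7475, Na 9543.
So the fourth ionization energies run N < Na < Al.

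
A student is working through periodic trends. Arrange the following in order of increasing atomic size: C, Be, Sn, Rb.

Across a period the added protons contract the valence shell; down a group each new principal shell makes the atom larger.
Here both period and group differ, so the two effects have to be weighed against each other.
Be > C: both are in period 2; the period trend gives Be the larger value.
Sn > Be: the two effects oppose for this pair; the down-group effect wins (140 vs 102 pm).
Rb > Sn: both are in period 5; the period trend gives Rb the larger value.
For reference (pm): Be 102, C 75, Rb 210, Sn 140.
So from smallest to largest: C < Be < Sn < Rb.

C < Be < Sn < Rb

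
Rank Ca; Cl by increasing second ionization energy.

Ca < Cl

Consider each +1 ion: Ca⁺ still has 1 valence electron; Cl⁺ still has 6 valence electrons.
All are still removing valence electrons, so compare the +1 ions as you would atoms: IE_2 generally rises across a period (higher Z_eff) and falls down a group (larger shell), subject to the usual subshell exceptions.
Valence configurations: Ca⁺ [Ar]4s¹, Cl⁺ [Ne]3s²3p⁴.
Tabulated IE_2 (kJ/mol): Ca 1145, Cl 2298.
Putting it together, IE_2: Ca < Cl.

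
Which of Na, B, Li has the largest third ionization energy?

The third ionization energy removes an electron from the +2 ion. For each element: Na²⁺ is already 1 electron into the core; B²⁺ still has 1 valence electron; Li²⁺ is already 1 electron into the core.
Breaking into a closed-shell core is much more expensive than removing a leftover valence electron — Na and Li have the largest IE_3 here.
The numbers (kJ/mol): Na 6910, B 3660, Li 11815.
Overall IE_3 order: B < Na < Li.

Li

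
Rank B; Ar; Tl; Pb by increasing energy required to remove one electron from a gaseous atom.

Tl < Pb < B < Ar

IE₁ increases left→right with effective nuclear charge and decreases top→bottom as the valence shell moves farther out.
Here both period and group differ, so the two effects have to be weighed against each other.
Pb > Tl: both are in period 6; the period trend gives Pb the larger value.
B > Pb: period and group pull opposite ways; the down-group shift dominates (801 vs 716 kJ/mol).
Ar > B: period and group pull opposite ways; the across-period shift dominates (1521 vs 801 kJ/mol).
For reference (kJ/mol): B 801, Ar 1521, Tl 589, Pb 716.
So from lowest to highest: Tl < Pb < B < Ar.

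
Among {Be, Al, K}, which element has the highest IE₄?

Be

IE_4 is the cost of taking one more electron from the +3 cation: Be³⁺ is already 1 electron into the core; Al³⁺ is the bare [Ne] core; K³⁺ is already 2 electrons into the core.
All of these are removing an electron from a noble-gas core or deeper; the smaller core (lower principal quantum number) is held far more tightly, and within a period the higher nuclear charge binds the same core more tightly.
Approximate IE_4 values (kJ/mol): Be 21007, Al 11577, K 5877.
Hence IE_4: K < Al < Be.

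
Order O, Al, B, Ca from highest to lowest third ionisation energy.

O > Ca > B > Al

The third ionization energy removes an electron from the +2 ion. For each element: O²⁺ still has 4 valence electrons; Al²⁺ still has 1 valence electron; B²⁺ still has 1 valence electron; Ca²⁺ is the bare [Ar] core.
Usually core removal costs more than valence removal, but here the competition is close: a tightly held n=2 valence electron can cost more to remove than an n=3 core electron, so the actual values have to decide it.
Valence configurations: O²⁺ [He]2s²2p², Al²⁺ [Ne]3s¹, B²⁺ [He]2s¹.
The numbers (kJ/mol): O 5300, Al 2745, B 3660, Ca 4912.
Putting it together, IE_3: Al < B < Ca < O.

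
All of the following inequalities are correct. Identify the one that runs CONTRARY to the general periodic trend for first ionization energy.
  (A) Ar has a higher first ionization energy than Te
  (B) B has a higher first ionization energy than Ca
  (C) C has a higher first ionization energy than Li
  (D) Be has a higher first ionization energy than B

The general trend: first ionization energy increases across a period and decreases down a group.
(A) Ar (period 3, group 18) vs Te (period 5, group 16): the stated order agrees with the simple trend.
(B) B (period 2, group 13) vs Ca (period 4, group 2): the stated order agrees with the simple trend.
(C) C (period 2, group 14) vs Li (period 2, group 1): the stated order agrees with the simple trend.
(D) Be (period 2, group 2) vs B (period 2, group 13): the stated order contradicts the simple trend.
The exception is (D): removing B's lone 2p electron is easier than breaking Be's filled 2s².

(D)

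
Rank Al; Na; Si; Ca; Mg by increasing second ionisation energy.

Ca, Mg, Si, Al, Na

The second ionization energy removes an electron from the +1 ion. For each element: Al⁺ still has 2 valence electrons; Na⁺ is the bare [Ne] core; Si⁺ still has 3 valence electrons; Ca⁺ still has 1 valence electron; Mg⁺ still has 1 valence electron.
Pulling an electron out of a noble-gas core costs far more than removing a remaining valence electron, so Na sits at the high end of IE_2.
Valence configurations: Al⁺ [Ne]3s², Si⁺ [Ne]3s²3p¹, Ca⁺ [Ar]4s¹, Mg⁺ [Ne]3s¹.
Si⁺ loses a lone 3p electron whereas Al⁺ must break into a filled 3s² pair, so IE_2(Al) > IE_2(Si) even though Si has the higher nuclear charge.
Tabulated IE_2 (kJ/mol): Al 1817, Na 4562, Si 1577, Ca 1145, Mg 1451.
Overall IE_2 order: Ca < Mg < Si < Al < Na.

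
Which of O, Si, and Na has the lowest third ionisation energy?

Si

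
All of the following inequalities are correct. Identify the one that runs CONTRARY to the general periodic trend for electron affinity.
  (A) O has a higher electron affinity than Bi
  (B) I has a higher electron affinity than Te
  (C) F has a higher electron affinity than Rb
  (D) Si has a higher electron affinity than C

(D)

The general trend: electron affinity increases across a period and decreases down a group.
(A) O (period 2, group 16) vs Bi (period 6, group 15): the stated order agrees with the simple trend.
(B) I (period 5, group 17) vs Te (period 5, group 16): the stated order agrees with the simple trend.
(C) F (period 2, group 17) vs Rb (period 5, group 1): the stated order agrees with the simple trend.
(D) Si (period 3, group 14) vs C (period 2, group 14): the stated order contradicts the simple trend.
The exception is (D): Si's larger, more diffuse 3p orbitals accept an added electron slightly more readily than C's compact 2p.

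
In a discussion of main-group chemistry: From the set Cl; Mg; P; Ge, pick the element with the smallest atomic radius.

Cl

Mg is in period 3, group 2; P is in period 3, group 15; Cl is in period 3, group 17; Ge is in period 4, group 14.
Radius decreases left→right (rising Z_eff, same n) and increases top→bottom (higher n).
These span different periods and groups, so the two trends combine.
P > Cl: both are in period 3; the period trend gives P the larger value.
Ge > P: both effects reinforce here, so Ge is clearly the larger of the two.
Mg > Ge: period and group pull opposite ways; the across-period shift dominates (139 vs 121 pm).
For reference (pm): Mg 139, P 111, Cl 99, Ge 121.
The smallest atomic radius among these belongs to Cl.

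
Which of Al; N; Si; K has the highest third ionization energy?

N

The third ionization energy removes an electron from the +2 ion. For each element: Al²⁺ still has 1 valence electron; N²⁺ still has 3 valence electrons; Si²⁺ still has 2 valence electrons; K²⁺ is already 1 electron into the core.
Usually core removal costs more than valence removal, but here the competition is close: a tightly held n=2 valence electron can cost more to remove than an n=3 core electron, so the actual values have to decide it.
Valence configurations: Al²⁺ [Ne]3s¹, N²⁺ [He]2s²2p¹, Si²⁺ [Ne]3s².
Approximate IE_3 values (kJ/mol): Al 2745, N 4578, Si 3232, K 4420.
Overall IE_3 order: Al < Si < K < N.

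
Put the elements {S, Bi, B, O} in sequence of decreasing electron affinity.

EA tends to increase across a period and decrease down a group, though the pattern is less regular than for IE or radius.
Neither a single period nor a single group — weigh both effects.
Bi > B: period and group pull opposite ways; the across-period shift dominates (91 vs 27 kJ/mol).
O > Bi: relative to Bi, both the across-period and down-group shifts push O's electron affinity up.
S > O: this pair runs against the simple trend — see the exception note.
Note the exception: S has a higher electron affinity than O, contrary to the simple trend — the compact 2p subshell of O repels the added electron more than S's larger 3p does.
Approximate values (kJ/mol): B 27, O 141, S 200, Bi 91.
So from highest to lowest: S > O > Bi > B.

S > O > Bi > B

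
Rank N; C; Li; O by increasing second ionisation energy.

C < N < O < Li

After 1 electron has been removed, what remains? N⁺ still has 4 valence electrons; C⁺ still has 3 valence electrons; Li⁺ is the bare [He] core; O⁺ still has 5 valence electrons.
Pulling an electron out of a noble-gas core costs far more than removing a remaining valence electron, so Li sits at the high end of IE_2.
Valence configurations: N⁺ [He]2s²2p², C⁺ [He]2s²2p¹, O⁺ [He]2s²2p³.
Approximate IE_2 values (kJ/mol): N 2856, C 2353, Li 7298, O 3388.
So the second ionization energies run C < N < O < Li.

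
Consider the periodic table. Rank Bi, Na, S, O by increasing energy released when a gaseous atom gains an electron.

O is in period 2, group 16; Na is in period 3, group 1; S is in period 3, group 16; Bi is in period 6, group 15.
Adding an electron releases more energy for atoms nearer the top right (short of the noble gases).
Neither a single period nor a single group — weigh both effects.
Bi > Na: the two effects oppose for this pair; the across-period effect wins (91 vs 53 kJ/mol).
O > Bi: both effects reinforce here, so O is clearly the higher of the two.
S > O: this pair runs against the simple trend — see the exception note.
Note the exception: S has a higher electron affinity than O, contrary to the simple trend — the compact 2p subshell of O repels the added electron more than S's larger 3p does.
Approximate values (kJ/mol): O 141, Na 53, S 200, Bi 91.
So from lowest to highest: Na < Bi < O < S.

Na < Bi < O < S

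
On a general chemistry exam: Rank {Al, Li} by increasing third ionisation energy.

Al < Li

The third ionization energy removes an electron from the +2 ion. For each element: Al²⁺ still has 1 valence electron; Li²⁺ is already 1 electron into the core.
Breaking into a closed-shell core is much more expensive than removing a leftover valence electron — Li has the largest IE_3 here.
Tabulated IE_3 (kJ/mol): Al 2745, Li 11815.
So the third ionization energies run Al < Li.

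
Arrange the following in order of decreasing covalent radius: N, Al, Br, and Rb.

Atomic radius shrinks across a period as nuclear charge pulls the same shell inward, and grows down a group as new shells are added.
Neither a single period nor a single group — weigh both effects.
Br > N: period and group pull opposite ways; the down-group shift dominates (114 vs 71 pm).
Al > Br: period and group pull opposite ways; the across-period shift dominates (126 vs 114 pm).
Rb > Al: relative to Al, both the across-period and down-group shifts push Rb's atomic radius up.
For reference (pm): N 71, Al 126, Br 114, Rb 210.
So from largest to smallest: Rb > Al > Br > N.

Rb > Al > Br > N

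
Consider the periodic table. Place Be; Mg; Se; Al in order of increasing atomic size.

Be < Se < Al < Mg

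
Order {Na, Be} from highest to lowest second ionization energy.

Na, Be

The second ionization energy removes an electron from the +1 ion. For each element: Na⁺ is the bare [Ne] core; Be⁺ still has 1 valence electron.
Pulling an electron out of a noble-gas core costs far more than removing a remaining valence electron, so Na sits at the high end of IE_2.
Approximate IE_2 values (kJ/mol): Na 4562, Be 1757.
Overall IE_2 order: Be < Na.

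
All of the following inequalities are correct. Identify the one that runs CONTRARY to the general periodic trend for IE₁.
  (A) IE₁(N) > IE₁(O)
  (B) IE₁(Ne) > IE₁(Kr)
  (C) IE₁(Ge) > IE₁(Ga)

The general trend: IE₁ increases across a period and decreases down a group.
(A) N (period 2, group 15) vs O (period 2, group 16): the stated order contradicts the simple trend.
(B) Ne (period 2, group 18) vs Kr (period 4, group 18): the stated order agrees with the simple trend.
(C) Ge (period 4, group 14) vs Ga (period 4, group 13): the stated order agrees with the simple trend.
The exception is (A): pairing an electron in O's 2p⁴ costs repulsion energy, so O ionizes more easily than half-filled N (2p³).

(A)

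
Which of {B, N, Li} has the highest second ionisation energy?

Li

Consider each +1 ion: B⁺ still has 2 valence electrons; N⁺ still has 4 valence electrons; Li⁺ is the bare [He] core.
Core electrons are held far more tightly than valence electrons, so Li tops the IE_2 order.
Valence configurations: B⁺ [He]2s², N⁺ [He]2s²2p².
Tabulated IE_2 (kJ/mol): B 2427, N 2856, Li 7298.
Overall IE_2 order: B < N < Li.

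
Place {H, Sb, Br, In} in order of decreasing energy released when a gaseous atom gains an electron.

Br > Sb > H > In

H is in period 1, group 1; Br is in period 4, group 17; In is in period 5, group 13; Sb is in period 5, group 15.
Electron affinity generally becomes more exothermic across a period toward the halogens and less exothermic down a group.
Neither a single period nor a single group — weigh both effects.
H > In: the two effects oppose for this pair; the down-group effect wins (73 vs 29 kJ/mol).
Sb > H: the two effects oppose for this pair; the across-period effect wins (103 vs 73 kJ/mol).
Br > Sb: both effects reinforce here, so Br is clearly the higher of the two.
Tabulated electron affinity (kJ/mol): H 73, Br 325, In 29, Sb 103.
So from highest to lowest: Br > Sb > H > In.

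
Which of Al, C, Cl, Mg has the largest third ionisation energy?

IE_3 is the cost of taking one more electron from the +2 cation: Al²⁺ still has 1 valence electron; C²⁺ still has 2 valence electrons; Cl²⁺ still has 5 valence electrons; Mg²⁺ is the bare [Ne] core.
Pulling an electron out of a noble-gas core costs far more than removing a remaining valence electron, so Mg sits at the high end of IE_3.
Valence configurations: Al²⁺ [Ne]3s¹, C²⁺ [He]2s², Cl²⁺ [Ne]3s²3p³.
Tabulated IE_3 (kJ/mol): Al 2745, C 4620, Cl 3822, Mg 7733.
Putting it together, IE_3: Al < Cl < C < Mg.

Mg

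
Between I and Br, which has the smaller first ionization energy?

Across a period the outer electron is held more tightly (higher IE₁); down a group it sits in a higher shell, more shielded, and comes off more easily.
All are in group 17, so first ionization energy increases up the group.
So I has the smaller first ionization energy (I < Br).

I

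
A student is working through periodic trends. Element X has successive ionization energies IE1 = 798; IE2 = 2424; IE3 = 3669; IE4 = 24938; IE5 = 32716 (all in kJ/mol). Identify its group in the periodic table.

Group 13

Look for the largest jump between consecutive ionization energies: IE4/IE3 ≈ 6.8, far larger than any earlier ratio.
That jump marks the point where a core electron is being removed. So the atom has 3 valence electrons.
A main-group element with 3 valence electrons is in group 13.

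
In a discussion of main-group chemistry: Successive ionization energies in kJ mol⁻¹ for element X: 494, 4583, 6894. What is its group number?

Group 1

Look for the largest jump between consecutive ionization energies: IE2/IE1 ≈ 9.3, far larger than any earlier ratio.
That jump marks the point where a core electron is being removed. So the atom has 1 valence electron.
A main-group element with 1 valence electron is in group 1.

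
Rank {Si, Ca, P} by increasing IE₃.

P < Si < Ca

Consider each +2 ion: Si²⁺ still has 2 valence electrons; Ca²⁺ is the bare [Ar] core; P²⁺ still has 3 valence electrons.
Breaking into a closed-shell core is much more expensive than removing a leftover valence electron — Ca has the largest IE_3 here.
Valence configurations: Si²⁺ [Ne]3s², P²⁺ [Ne]3s²3p¹.
P²⁺ loses a lone 3p electron whereas Si²⁺ must break into a filled 3s² pair, so IE_3(Si) > IE_3(P) even though P has the higher nuclear charge.
Tabulated IE_3 (kJ/mol): Si 3232, Ca 4912, P 2914.
Overall IE_3 order: P < Si < Ca.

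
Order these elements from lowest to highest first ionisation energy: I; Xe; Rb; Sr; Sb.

Across a period the outer electron is held more tightly (higher IE₁); down a group it sits in a higher shell, more shielded, and comes off more easily.
All lie in period 5, so first ionization energy increases left to right.
So from lowest to highest: Rb < Sr < Sb < I < Xe.

Rb < Sr < Sb < I < Xe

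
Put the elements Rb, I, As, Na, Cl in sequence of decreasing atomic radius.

Rb > Na > I > As > Cl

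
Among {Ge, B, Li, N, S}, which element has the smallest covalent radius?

Moving right in a period, electrons are added to the same shell under a stronger nuclear pull, so atoms get smaller; moving down, a new shell is opened and atoms get larger.
Neither a single period nor a single group — weigh both effects.
B > N: B lies to the left of N in period 2, so the across-period effect alone puts B larger.
S > B: period and group pull opposite ways; the down-group shift dominates (103 vs 85 pm).
Ge > S: relative to S, both the across-period and down-group shifts push Ge's atomic radius up.
Li > Ge: period and group pull opposite ways; the across-period shift dominates (133 vs 121 pm).
Tabulated atomic radius (pm): Li 133, B 85, N 71, S 103, Ge 121.
The smallest covalent radius among these belongs to N.

N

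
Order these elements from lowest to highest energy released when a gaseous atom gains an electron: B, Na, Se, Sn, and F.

B < Na < Sn < Se < F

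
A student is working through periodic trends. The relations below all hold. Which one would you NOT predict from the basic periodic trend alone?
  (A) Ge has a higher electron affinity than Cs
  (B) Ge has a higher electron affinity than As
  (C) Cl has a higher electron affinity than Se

(B)

The general trend: electron affinity increases across a period and decreases down a group.
(A) Ge (period 4, group 14) vs Cs (period 6, group 1): the stated order agrees with the simple trend.
(B) Ge (period 4, group 14) vs As (period 4, group 15): the stated order contradicts the simple trend.
(C) Cl (period 3, group 17) vs Se (period 4, group 16): the stated order agrees with the simple trend.
The exception is (B): adding an electron to As's half-filled 4p³ is unfavourable, so Ge (4p²) has the more exothermic EA.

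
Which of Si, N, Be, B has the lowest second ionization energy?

Si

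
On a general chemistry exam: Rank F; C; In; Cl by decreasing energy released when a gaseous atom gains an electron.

Cl > F > C > In

Adding an electron releases more energy for atoms nearer the top right (short of the noble gases).
These span different periods and groups, so the two trends combine.
C > In: relative to In, both the across-period and down-group shifts push C's electron affinity up.
F > C: F lies to the right of C in period 2, so the across-period effect alone puts F higher.
Cl > F: this pair runs against the simple trend — see the exception note.
Note the exception: Cl has a higher electron affinity than F, contrary to the simple trend — F's small 2p subshell makes the incoming electron feel strong e⁻–e⁻ repulsion, so Cl actually releases more energy on gaining an electron.
Approximate values (kJ/mol): C 122, F 328, Cl 349, In 29.
So from highest to lowest: Cl > F > C > In.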